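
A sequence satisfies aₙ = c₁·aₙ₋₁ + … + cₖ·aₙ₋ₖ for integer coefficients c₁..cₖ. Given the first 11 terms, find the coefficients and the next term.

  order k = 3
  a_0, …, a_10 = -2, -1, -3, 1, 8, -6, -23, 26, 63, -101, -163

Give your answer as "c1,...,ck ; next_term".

0,-3,1 ; 366

  a_3 = 0·-3 + -3·-1 + 1·-2 = 1
  a_4 = 0·1 + -3·-3 + 1·-1 = 8
  a_5 = 0·8 + -3·1 + 1·-3 = -6
  a_6 = 0·-6 + -3·8 + 1·1 = -23
  a_7 = 0·-23 + -3·-6 + 1·8 = 26
  a_8 = 0·26 + -3·-23 + 1·-6 = 63
  a_9 = 0·63 + -3·26 + 1·-23 = -101
  a_10 = 0·-101 + -3·63 + 1·26 = -163
  a_11 = 0·-163 + -3·-101 + 1·63 = 366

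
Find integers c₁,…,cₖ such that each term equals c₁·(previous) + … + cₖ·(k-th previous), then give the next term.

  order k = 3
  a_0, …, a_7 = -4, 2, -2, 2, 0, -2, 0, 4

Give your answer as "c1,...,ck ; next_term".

  a_3 = -1·-2 + -2·2 + -1·-4 = 2
  a_4 = -1·2 + -2·-2 + -1·2 = 0
  a_5 = -1·0 + -2·2 + -1·-2 = -2
  a_6 = -1·-2 + -2·0 + -1·2 = 0
  a_7 = -1·0 + -2·-2 + -1·0 = 4
  a_8 = -1·4 + -2·0 + -1·-2 = -2

-1,-2,-1 ; -2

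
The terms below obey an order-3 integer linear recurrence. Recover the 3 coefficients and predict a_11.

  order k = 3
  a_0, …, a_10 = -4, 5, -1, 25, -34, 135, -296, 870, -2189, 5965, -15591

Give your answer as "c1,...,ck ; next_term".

-1,4,-1 ; 41640

  a_3 = -1·-1 + 4·5 + -1·-4 = 25
  a_4 = -1·25 + 4·-1 + -1·5 = -34
  a_5 = -1·-34 + 4·25 + -1·-1 = 135
  a_6 = -1·135 + 4·-34 + -1·25 = -296
  a_7 = -1·-296 + 4·135 + -1·-34 = 870
  a_8 = -1·870 + 4·-296 + -1·135 = -2189
  a_9 = -1·-2189 + 4·870 + -1·-296 = 5965
  a_10 = -1·5965 + 4·-2189 + -1·870 = -15591
  a_11 = -1·-15591 + 4·5965 + -1·-2189 = 41640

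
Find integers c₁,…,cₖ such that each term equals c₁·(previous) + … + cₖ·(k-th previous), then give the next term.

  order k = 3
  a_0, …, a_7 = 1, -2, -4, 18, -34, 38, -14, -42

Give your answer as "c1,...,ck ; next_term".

-3,-4,-2 ; 106

  a_3 = -3·-4 + -4·-2 + -2·1 = 18
  a_4 = -3·18 + -4·-4 + -2·-2 = -34
  a_5 = -3·-34 + -4·18 + -2·-4 = 38
  a_6 = -3·38 + -4·-34 + -2·18 = -14
  a_7 = -3·-14 + -4·38 + -2·-34 = -42
  a_8 = -3·-42 + -4·-14 + -2·38 = 106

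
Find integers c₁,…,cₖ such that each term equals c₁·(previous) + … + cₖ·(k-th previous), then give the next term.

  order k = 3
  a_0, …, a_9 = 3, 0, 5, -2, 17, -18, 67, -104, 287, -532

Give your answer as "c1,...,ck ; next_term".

  a_3 = -1·5 + 3·0 + 1·3 = -2
  a_4 = -1·-2 + 3·5 + 1·0 = 17
  a_5 = -1·17 + 3·-2 + 1·5 = -18
  a_6 = -1·-18 + 3·17 + 1·-2 = 67
  a_7 = -1·67 + 3·-18 + 1·17 = -104
  a_8 = -1·-104 + 3·67 + 1·-18 = 287
  a_9 = -1·287 + 3·-104 + 1·67 = -532
  a_10 = -1·-532 + 3·287 + 1·-104 = 1289

-1,3,1 ; 1289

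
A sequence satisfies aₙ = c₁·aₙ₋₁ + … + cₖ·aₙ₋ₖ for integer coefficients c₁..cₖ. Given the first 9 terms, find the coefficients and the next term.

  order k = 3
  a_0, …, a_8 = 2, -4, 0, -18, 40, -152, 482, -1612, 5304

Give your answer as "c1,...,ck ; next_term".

  a_3 = -2·0 + 4·-4 + -1·2 = -18
  a_4 = -2·-18 + 4·0 + -1·-4 = 40
  a_5 = -2·40 + 4·-18 + -1·0 = -152
  a_6 = -2·-152 + 4·40 + -1·-18 = 482
  a_7 = -2·482 + 4·-152 + -1·40 = -1612
  a_8 = -2·-1612 + 4·482 + -1·-152 = 5304
  a_9 = -2·5304 + 4·-1612 + -1·482 = -17538

-2,4,-1 ; -17538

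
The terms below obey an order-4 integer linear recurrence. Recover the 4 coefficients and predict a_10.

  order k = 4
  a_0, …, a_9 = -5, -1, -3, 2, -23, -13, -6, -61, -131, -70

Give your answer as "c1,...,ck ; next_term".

0,0,3,4 ; -207

  a_4 = 0·2 + 0·-3 + 3·-1 + 4·-5 = -23
  a_5 = 0·-23 + 0·2 + 3·-3 + 4·-1 = -13
  a_6 = 0·-13 + 0·-23 + 3·2 + 4·-3 = -6
  a_7 = 0·-6 + 0·-13 + 3·-23 + 4·2 = -61
  a_8 = 0·-61 + 0·-6 + 3·-13 + 4·-23 = -131
  a_9 = 0·-131 + 0·-61 + 3·-6 + 4·-13 = -70
  a_10 = 0·-70 + 0·-131 + 3·-61 + 4·-6 = -207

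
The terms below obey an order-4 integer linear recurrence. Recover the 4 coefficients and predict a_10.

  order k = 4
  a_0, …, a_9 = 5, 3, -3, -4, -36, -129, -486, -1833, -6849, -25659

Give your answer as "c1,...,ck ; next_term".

  a_4 = 3·-4 + 3·-3 + 0·3 + -3·5 = -36
  a_5 = 3·-36 + 3·-4 + 0·-3 + -3·3 = -129
  a_6 = 3·-129 + 3·-36 + 0·-4 + -3·-3 = -486
  a_7 = 3·-486 + 3·-129 + 0·-36 + -3·-4 = -1833
  a_8 = 3·-1833 + 3·-486 + 0·-129 + -3·-36 = -6849
  a_9 = 3·-6849 + 3·-1833 + 0·-486 + -3·-129 = -25659
  a_10 = 3·-25659 + 3·-6849 + 0·-1833 + -3·-486 = -96066

3,3,0,-3 ; -96066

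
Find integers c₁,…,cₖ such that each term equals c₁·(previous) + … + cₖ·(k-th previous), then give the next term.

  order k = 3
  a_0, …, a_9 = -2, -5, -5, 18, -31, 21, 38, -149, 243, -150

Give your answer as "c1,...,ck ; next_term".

-2,-2,1 ; -335

  a_3 = -2·-5 + -2·-5 + 1·-2 = 18
  a_4 = -2·18 + -2·-5 + 1·-5 = -31
  a_5 = -2·-31 + -2·18 + 1·-5 = 21
  a_6 = -2·21 + -2·-31 + 1·18 = 38
  a_7 = -2·38 + -2·21 + 1·-31 = -149
  a_8 = -2·-149 + -2·38 + 1·21 = 243
  a_9 = -2·243 + -2·-149 + 1·38 = -150
  a_10 = -2·-150 + -2·243 + 1·-149 = -335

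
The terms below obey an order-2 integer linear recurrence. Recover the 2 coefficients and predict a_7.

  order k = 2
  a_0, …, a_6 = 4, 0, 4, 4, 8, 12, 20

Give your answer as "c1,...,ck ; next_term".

  a_2 = 1·0 + 1·4 = 4
  a_3 = 1·4 + 1·0 = 4
  a_4 = 1·4 + 1·4 = 8
  a_5 = 1·8 + 1·4 = 12
  a_6 = 1·12 + 1·8 = 20
  a_7 = 1·20 + 1·12 = 32

1,1 ; 32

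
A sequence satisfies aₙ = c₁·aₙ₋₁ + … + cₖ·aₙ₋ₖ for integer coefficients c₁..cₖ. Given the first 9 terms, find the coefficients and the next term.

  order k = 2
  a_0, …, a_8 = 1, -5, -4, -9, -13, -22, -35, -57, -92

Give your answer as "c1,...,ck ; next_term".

  a_2 = 1·-5 + 1·1 = -4
  a_3 = 1·-4 + 1·-5 = -9
  a_4 = 1·-9 + 1·-4 = -13
  a_5 = 1·-13 + 1·-9 = -22
  a_6 = 1·-22 + 1·-13 = -35
  a_7 = 1·-35 + 1·-22 = -57
  a_8 = 1·-57 + 1·-35 = -92
  a_9 = 1·-92 + 1·-57 = -149

1,1 ; -149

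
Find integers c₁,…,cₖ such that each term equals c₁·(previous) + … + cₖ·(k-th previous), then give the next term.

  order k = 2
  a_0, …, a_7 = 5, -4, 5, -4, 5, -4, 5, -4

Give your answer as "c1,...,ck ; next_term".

0,1 ; 5

  a_2 = 0·-4 + 1·5 = 5
  a_3 = 0·5 + 1·-4 = -4
  a_4 = 0·-4 + 1·5 = 5
  a_5 = 0·5 + 1·-4 = -4
  a_6 = 0·-4 + 1·5 = 5
  a_7 = 0·5 + 1·-4 = -4
  a_8 = 0·-4 + 1·5 = 5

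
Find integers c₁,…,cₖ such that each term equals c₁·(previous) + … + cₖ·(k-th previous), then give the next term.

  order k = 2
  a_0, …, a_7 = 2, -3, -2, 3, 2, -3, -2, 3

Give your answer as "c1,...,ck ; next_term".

  a_2 = 0·-3 + -1·2 = -2
  a_3 = 0·-2 + -1·-3 = 3
  a_4 = 0·3 + -1·-2 = 2
  a_5 = 0·2 + -1·3 = -3
  a_6 = 0·-3 + -1·2 = -2
  a_7 = 0·-2 + -1·-3 = 3
  a_8 = 0·3 + -1·-2 = 2

0,-1 ; 2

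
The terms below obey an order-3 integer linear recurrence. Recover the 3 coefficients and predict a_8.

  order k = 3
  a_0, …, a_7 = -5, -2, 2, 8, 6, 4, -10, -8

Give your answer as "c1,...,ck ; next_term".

  a_3 = 0·2 + 1·-2 + -2·-5 = 8
  a_4 = 0·8 + 1·2 + -2·-2 = 6
  a_5 = 0·6 + 1·8 + -2·2 = 4
  a_6 = 0·4 + 1·6 + -2·8 = -10
  a_7 = 0·-10 + 1·4 + -2·6 = -8
  a_8 = 0·-8 + 1·-10 + -2·4 = -18

0,1,-2 ; -18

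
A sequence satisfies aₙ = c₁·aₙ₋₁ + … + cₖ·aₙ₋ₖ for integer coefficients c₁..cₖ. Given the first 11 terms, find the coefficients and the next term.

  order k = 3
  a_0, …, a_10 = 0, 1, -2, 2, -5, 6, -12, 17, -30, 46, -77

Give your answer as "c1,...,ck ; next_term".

  a_3 = 0·-2 + 2·1 + -1·0 = 2
  a_4 = 0·2 + 2·-2 + -1·1 = -5
  a_5 = 0·-5 + 2·2 + -1·-2 = 6
  a_6 = 0·6 + 2·-5 + -1·2 = -12
  a_7 = 0·-12 + 2·6 + -1·-5 = 17
  a_8 = 0·17 + 2·-12 + -1·6 = -30
  a_9 = 0·-30 + 2·17 + -1·-12 = 46
  a_10 = 0·46 + 2·-30 + -1·17 = -77
  a_11 = 0·-77 + 2·46 + -1·-30 = 122

0,2,-1 ; 122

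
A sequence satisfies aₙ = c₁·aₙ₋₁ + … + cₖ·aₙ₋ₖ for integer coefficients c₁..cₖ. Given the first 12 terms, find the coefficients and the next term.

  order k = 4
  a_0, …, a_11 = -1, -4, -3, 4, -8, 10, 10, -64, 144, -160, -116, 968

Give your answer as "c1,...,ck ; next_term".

  a_4 = -2·4 + -2·-3 + 2·-4 + -2·-1 = -8
  a_5 = -2·-8 + -2·4 + 2·-3 + -2·-4 = 10
  a_6 = -2·10 + -2·-8 + 2·4 + -2·-3 = 10
  a_7 = -2·10 + -2·10 + 2·-8 + -2·4 = -64
  a_8 = -2·-64 + -2·10 + 2·10 + -2·-8 = 144
  a_9 = -2·144 + -2·-64 + 2·10 + -2·10 = -160
  a_10 = -2·-160 + -2·144 + 2·-64 + -2·10 = -116
  a_11 = -2·-116 + -2·-160 + 2·144 + -2·-64 = 968
  a_12 = -2·968 + -2·-116 + 2·-160 + -2·144 = -2312

-2,-2,2,-2 ; -2312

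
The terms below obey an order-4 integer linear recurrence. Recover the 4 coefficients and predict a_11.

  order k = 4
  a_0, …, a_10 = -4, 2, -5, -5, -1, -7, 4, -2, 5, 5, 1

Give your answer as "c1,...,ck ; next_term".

  a_4 = 0·-5 + 1·-5 + 0·2 + -1·-4 = -1
  a_5 = 0·-1 + 1·-5 + 0·-5 + -1·2 = -7
  a_6 = 0·-7 + 1·-1 + 0·-5 + -1·-5 = 4
  a_7 = 0·4 + 1·-7 + 0·-1 + -1·-5 = -2
  a_8 = 0·-2 + 1·4 + 0·-7 + -1·-1 = 5
  a_9 = 0·5 + 1·-2 + 0·4 + -1·-7 = 5
  a_10 = 0·5 + 1·5 + 0·-2 + -1·4 = 1
  a_11 = 0·1 + 1·5 + 0·5 + -1·-2 = 7

0,1,0,-1 ; 7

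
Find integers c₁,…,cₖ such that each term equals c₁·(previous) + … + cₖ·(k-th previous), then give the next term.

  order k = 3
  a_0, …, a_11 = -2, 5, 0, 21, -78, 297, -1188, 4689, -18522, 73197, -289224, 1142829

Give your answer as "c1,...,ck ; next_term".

-3,3,-3 ; -4515750

  a_3 = -3·0 + 3·5 + -3·-2 = 21
  a_4 = -3·21 + 3·0 + -3·5 = -78
  a_5 = -3·-78 + 3·21 + -3·0 = 297
  a_6 = -3·297 + 3·-78 + -3·21 = -1188
  a_7 = -3·-1188 + 3·297 + -3·-78 = 4689
  a_8 = -3·4689 + 3·-1188 + -3·297 = -18522
  a_9 = -3·-18522 + 3·4689 + -3·-1188 = 73197
  a_10 = -3·73197 + 3·-18522 + -3·4689 = -289224
  a_11 = -3·-289224 + 3·73197 + -3·-18522 = 1142829
  a_12 = -3·1142829 + 3·-289224 + -3·73197 = -4515750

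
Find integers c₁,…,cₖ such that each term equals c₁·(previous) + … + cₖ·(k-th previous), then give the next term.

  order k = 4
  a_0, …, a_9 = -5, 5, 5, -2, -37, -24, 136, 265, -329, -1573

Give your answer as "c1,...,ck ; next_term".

1,-4,-1,2 ; -250

  a_4 = 1·-2 + -4·5 + -1·5 + 2·-5 = -37
  a_5 = 1·-37 + -4·-2 + -1·5 + 2·5 = -24
  a_6 = 1·-24 + -4·-37 + -1·-2 + 2·5 = 136
  a_7 = 1·136 + -4·-24 + -1·-37 + 2·-2 = 265
  a_8 = 1·265 + -4·136 + -1·-24 + 2·-37 = -329
  a_9 = 1·-329 + -4·265 + -1·136 + 2·-24 = -1573
  a_10 = 1·-1573 + -4·-329 + -1·265 + 2·136 = -250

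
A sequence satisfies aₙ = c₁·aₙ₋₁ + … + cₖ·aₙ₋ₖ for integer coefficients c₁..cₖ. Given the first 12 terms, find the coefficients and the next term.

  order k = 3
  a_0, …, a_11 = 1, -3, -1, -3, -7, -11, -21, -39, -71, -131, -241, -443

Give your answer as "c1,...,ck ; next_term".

  a_3 = 1·-1 + 1·-3 + 1·1 = -3
  a_4 = 1·-3 + 1·-1 + 1·-3 = -7
  a_5 = 1·-7 + 1·-3 + 1·-1 = -11
  a_6 = 1·-11 + 1·-7 + 1·-3 = -21
  a_7 = 1·-21 + 1·-11 + 1·-7 = -39
  a_8 = 1·-39 + 1·-21 + 1·-11 = -71
  a_9 = 1·-71 + 1·-39 + 1·-21 = -131
  a_10 = 1·-131 + 1·-71 + 1·-39 = -241
  a_11 = 1·-241 + 1·-131 + 1·-71 = -443
  a_12 = 1·-443 + 1·-241 + 1·-131 = -815

1,1,1 ; -815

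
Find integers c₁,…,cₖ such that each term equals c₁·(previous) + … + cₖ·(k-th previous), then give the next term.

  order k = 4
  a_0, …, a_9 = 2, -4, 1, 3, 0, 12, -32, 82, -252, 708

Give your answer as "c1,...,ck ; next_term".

-2,2,-2,-2 ; -2020

  a_4 = -2·3 + 2·1 + -2·-4 + -2·2 = 0
  a_5 = -2·0 + 2·3 + -2·1 + -2·-4 = 12
  a_6 = -2·12 + 2·0 + -2·3 + -2·1 = -32
  a_7 = -2·-32 + 2·12 + -2·0 + -2·3 = 82
  a_8 = -2·82 + 2·-32 + -2·12 + -2·0 = -252
  a_9 = -2·-252 + 2·82 + -2·-32 + -2·12 = 708
  a_10 = -2·708 + 2·-252 + -2·82 + -2·-32 = -2020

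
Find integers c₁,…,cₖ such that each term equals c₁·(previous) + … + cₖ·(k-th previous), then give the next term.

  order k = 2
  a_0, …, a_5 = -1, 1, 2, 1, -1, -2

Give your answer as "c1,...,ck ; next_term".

  a_2 = 1·1 + -1·-1 = 2
  a_3 = 1·2 + -1·1 = 1
  a_4 = 1·1 + -1·2 = -1
  a_5 = 1·-1 + -1·1 = -2
  a_6 = 1·-2 + -1·-1 = -1

1,-1 ; -1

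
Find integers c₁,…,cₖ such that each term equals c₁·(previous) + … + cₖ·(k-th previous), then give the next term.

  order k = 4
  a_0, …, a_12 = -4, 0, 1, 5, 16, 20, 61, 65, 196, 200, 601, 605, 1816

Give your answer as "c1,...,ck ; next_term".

  a_4 = 0·5 + 4·1 + 0·0 + -3·-4 = 16
  a_5 = 0·16 + 4·5 + 0·1 + -3·0 = 20
  a_6 = 0·20 + 4·16 + 0·5 + -3·1 = 61
  a_7 = 0·61 + 4·20 + 0·16 + -3·5 = 65
  a_8 = 0·65 + 4·61 + 0·20 + -3·16 = 196
  a_9 = 0·196 + 4·65 + 0·61 + -3·20 = 200
  a_10 = 0·200 + 4·196 + 0·65 + -3·61 = 601
  a_11 = 0·601 + 4·200 + 0·196 + -3·65 = 605
  a_12 = 0·605 + 4·601 + 0·200 + -3·196 = 1816
  a_13 = 0·1816 + 4·605 + 0·601 + -3·200 = 1820

0,4,0,-3 ; 1820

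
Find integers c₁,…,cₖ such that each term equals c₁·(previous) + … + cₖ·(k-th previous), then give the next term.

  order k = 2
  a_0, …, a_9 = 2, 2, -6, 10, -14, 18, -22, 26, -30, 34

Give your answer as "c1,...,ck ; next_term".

-2,-1 ; -38

  a_2 = -2·2 + -1·2 = -6
  a_3 = -2·-6 + -1·2 = 10
  a_4 = -2·10 + -1·-6 = -14
  a_5 = -2·-14 + -1·10 = 18
  a_6 = -2·18 + -1·-14 = -22
  a_7 = -2·-22 + -1·18 = 26
  a_8 = -2·26 + -1·-22 = -30
  a_9 = -2·-30 + -1·26 = 34
  a_10 = -2·34 + -1·-30 = -38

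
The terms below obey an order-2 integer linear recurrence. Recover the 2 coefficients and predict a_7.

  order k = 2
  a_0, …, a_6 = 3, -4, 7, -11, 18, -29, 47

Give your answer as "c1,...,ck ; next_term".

  a_2 = -1·-4 + 1·3 = 7
  a_3 = -1·7 + 1·-4 = -11
  a_4 = -1·-11 + 1·7 = 18
  a_5 = -1·18 + 1·-11 = -29
  a_6 = -1·-29 + 1·18 = 47
  a_7 = -1·47 + 1·-29 = -76

-1,1 ; -76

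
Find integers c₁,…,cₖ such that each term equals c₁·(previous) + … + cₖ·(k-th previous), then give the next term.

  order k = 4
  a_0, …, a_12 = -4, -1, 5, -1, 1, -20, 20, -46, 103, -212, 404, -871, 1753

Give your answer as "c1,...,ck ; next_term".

  a_4 = 0·-1 + 2·5 + -3·-1 + 3·-4 = 1
  a_5 = 0·1 + 2·-1 + -3·5 + 3·-1 = -20
  a_6 = 0·-20 + 2·1 + -3·-1 + 3·5 = 20
  a_7 = 0·20 + 2·-20 + -3·1 + 3·-1 = -46
  a_8 = 0·-46 + 2·20 + -3·-20 + 3·1 = 103
  a_9 = 0·103 + 2·-46 + -3·20 + 3·-20 = -212
  a_10 = 0·-212 + 2·103 + -3·-46 + 3·20 = 404
  a_11 = 0·404 + 2·-212 + -3·103 + 3·-46 = -871
  a_12 = 0·-871 + 2·404 + -3·-212 + 3·103 = 1753
  a_13 = 0·1753 + 2·-871 + -3·404 + 3·-212 = -3590

0,2,-3,3 ; -3590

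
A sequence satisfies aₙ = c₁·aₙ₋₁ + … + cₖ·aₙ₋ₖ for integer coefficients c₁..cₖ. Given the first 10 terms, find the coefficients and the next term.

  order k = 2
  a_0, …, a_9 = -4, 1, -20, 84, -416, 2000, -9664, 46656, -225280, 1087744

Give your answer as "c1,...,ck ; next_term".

-4,4 ; -5252096

  a_2 = -4·1 + 4·-4 = -20
  a_3 = -4·-20 + 4·1 = 84
  a_4 = -4·84 + 4·-20 = -416
  a_5 = -4·-416 + 4·84 = 2000
  a_6 = -4·2000 + 4·-416 = -9664
  a_7 = -4·-9664 + 4·2000 = 46656
  a_8 = -4·46656 + 4·-9664 = -225280
  a_9 = -4·-225280 + 4·46656 = 1087744
  a_10 = -4·1087744 + 4·-225280 = -5252096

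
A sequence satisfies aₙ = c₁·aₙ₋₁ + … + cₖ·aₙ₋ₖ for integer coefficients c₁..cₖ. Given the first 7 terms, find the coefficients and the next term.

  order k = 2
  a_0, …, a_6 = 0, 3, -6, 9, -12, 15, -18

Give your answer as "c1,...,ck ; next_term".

  a_2 = -2·3 + -1·0 = -6
  a_3 = -2·-6 + -1·3 = 9
  a_4 = -2·9 + -1·-6 = -12
  a_5 = -2·-12 + -1·9 = 15
  a_6 = -2·15 + -1·-12 = -18
  a_7 = -2·-18 + -1·15 = 21

-2,-1 ; 21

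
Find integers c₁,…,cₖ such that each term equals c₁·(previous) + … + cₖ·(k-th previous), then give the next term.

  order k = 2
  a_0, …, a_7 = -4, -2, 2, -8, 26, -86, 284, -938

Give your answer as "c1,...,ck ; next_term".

  a_2 = -3·-2 + 1·-4 = 2
  a_3 = -3·2 + 1·-2 = -8
  a_4 = -3·-8 + 1·2 = 26
  a_5 = -3·26 + 1·-8 = -86
  a_6 = -3·-86 + 1·26 = 284
  a_7 = -3·284 + 1·-86 = -938
  a_8 = -3·-938 + 1·284 = 3098

-3,1 ; 3098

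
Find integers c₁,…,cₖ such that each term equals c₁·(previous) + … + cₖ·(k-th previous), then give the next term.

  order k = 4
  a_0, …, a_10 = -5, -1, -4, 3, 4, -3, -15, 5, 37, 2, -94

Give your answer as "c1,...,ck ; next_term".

0,-2,-1,1 ; -36

  a_4 = 0·3 + -2·-4 + -1·-1 + 1·-5 = 4
  a_5 = 0·4 + -2·3 + -1·-4 + 1·-1 = -3
  a_6 = 0·-3 + -2·4 + -1·3 + 1·-4 = -15
  a_7 = 0·-15 + -2·-3 + -1·4 + 1·3 = 5
  a_8 = 0·5 + -2·-15 + -1·-3 + 1·4 = 37
  a_9 = 0·37 + -2·5 + -1·-15 + 1·-3 = 2
  a_10 = 0·2 + -2·37 + -1·5 + 1·-15 = -94
  a_11 = 0·-94 + -2·2 + -1·37 + 1·5 = -36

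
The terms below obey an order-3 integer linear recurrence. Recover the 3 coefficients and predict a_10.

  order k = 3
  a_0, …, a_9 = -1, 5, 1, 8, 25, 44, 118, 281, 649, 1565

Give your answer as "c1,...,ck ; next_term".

  a_3 = 1·1 + 2·5 + 3·-1 = 8
  a_4 = 1·8 + 2·1 + 3·5 = 25
  a_5 = 1·25 + 2·8 + 3·1 = 44
  a_6 = 1·44 + 2·25 + 3·8 = 118
  a_7 = 1·118 + 2·44 + 3·25 = 281
  a_8 = 1·281 + 2·118 + 3·44 = 649
  a_9 = 1·649 + 2·281 + 3·118 = 1565
  a_10 = 1·1565 + 2·649 + 3·281 = 3706

1,2,3 ; 3706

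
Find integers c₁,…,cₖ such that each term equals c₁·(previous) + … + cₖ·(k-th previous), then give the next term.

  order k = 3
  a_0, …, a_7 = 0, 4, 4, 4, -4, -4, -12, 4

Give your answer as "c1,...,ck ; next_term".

  a_3 = 0·4 + 1·4 + -2·0 = 4
  a_4 = 0·4 + 1·4 + -2·4 = -4
  a_5 = 0·-4 + 1·4 + -2·4 = -4
  a_6 = 0·-4 + 1·-4 + -2·4 = -12
  a_7 = 0·-12 + 1·-4 + -2·-4 = 4
  a_8 = 0·4 + 1·-12 + -2·-4 = -4

0,1,-2 ; -4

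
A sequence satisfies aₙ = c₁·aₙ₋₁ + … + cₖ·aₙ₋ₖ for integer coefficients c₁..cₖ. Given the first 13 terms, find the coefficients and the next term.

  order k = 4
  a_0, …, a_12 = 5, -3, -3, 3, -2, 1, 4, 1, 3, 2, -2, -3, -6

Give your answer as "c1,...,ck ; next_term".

1,0,0,-1 ; -8

  a_4 = 1·3 + 0·-3 + 0·-3 + -1·5 = -2
  a_5 = 1·-2 + 0·3 + 0·-3 + -1·-3 = 1
  a_6 = 1·1 + 0·-2 + 0·3 + -1·-3 = 4
  a_7 = 1·4 + 0·1 + 0·-2 + -1·3 = 1
  a_8 = 1·1 + 0·4 + 0·1 + -1·-2 = 3
  a_9 = 1·3 + 0·1 + 0·4 + -1·1 = 2
  a_10 = 1·2 + 0·3 + 0·1 + -1·4 = -2
  a_11 = 1·-2 + 0·2 + 0·3 + -1·1 = -3
  a_12 = 1·-3 + 0·-2 + 0·2 + -1·3 = -6
  a_13 = 1·-6 + 0·-3 + 0·-2 + -1·2 = -8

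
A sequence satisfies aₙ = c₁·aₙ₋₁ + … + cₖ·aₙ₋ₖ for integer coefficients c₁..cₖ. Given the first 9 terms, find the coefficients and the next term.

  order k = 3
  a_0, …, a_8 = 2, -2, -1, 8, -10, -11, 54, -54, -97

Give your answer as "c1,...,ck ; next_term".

  a_3 = -2·-1 + -4·-2 + -1·2 = 8
  a_4 = -2·8 + -4·-1 + -1·-2 = -10
  a_5 = -2·-10 + -4·8 + -1·-1 = -11
  a_6 = -2·-11 + -4·-10 + -1·8 = 54
  a_7 = -2·54 + -4·-11 + -1·-10 = -54
  a_8 = -2·-54 + -4·54 + -1·-11 = -97
  a_9 = -2·-97 + -4·-54 + -1·54 = 356

-2,-4,-1 ; 356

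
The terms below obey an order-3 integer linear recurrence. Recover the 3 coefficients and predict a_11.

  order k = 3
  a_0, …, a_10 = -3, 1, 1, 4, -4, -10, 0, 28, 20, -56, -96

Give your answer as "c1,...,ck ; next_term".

0,-2,-2 ; 72

  a_3 = 0·1 + -2·1 + -2·-3 = 4
  a_4 = 0·4 + -2·1 + -2·1 = -4
  a_5 = 0·-4 + -2·4 + -2·1 = -10
  a_6 = 0·-10 + -2·-4 + -2·4 = 0
  a_7 = 0·0 + -2·-10 + -2·-4 = 28
  a_8 = 0·28 + -2·0 + -2·-10 = 20
  a_9 = 0·20 + -2·28 + -2·0 = -56
  a_10 = 0·-56 + -2·20 + -2·28 = -96
  a_11 = 0·-96 + -2·-56 + -2·20 = 72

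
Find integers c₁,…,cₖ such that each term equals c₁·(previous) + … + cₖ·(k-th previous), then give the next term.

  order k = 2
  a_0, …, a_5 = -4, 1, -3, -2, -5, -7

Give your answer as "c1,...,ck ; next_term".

  a_2 = 1·1 + 1·-4 = -3
  a_3 = 1·-3 + 1·1 = -2
  a_4 = 1·-2 + 1·-3 = -5
  a_5 = 1·-5 + 1·-2 = -7
  a_6 = 1·-7 + 1·-5 = -12

1,1 ; -12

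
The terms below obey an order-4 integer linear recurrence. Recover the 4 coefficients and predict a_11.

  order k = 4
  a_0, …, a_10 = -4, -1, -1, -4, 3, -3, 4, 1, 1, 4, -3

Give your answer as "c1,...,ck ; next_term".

  a_4 = 0·-4 + 1·-1 + 0·-1 + -1·-4 = 3
  a_5 = 0·3 + 1·-4 + 0·-1 + -1·-1 = -3
  a_6 = 0·-3 + 1·3 + 0·-4 + -1·-1 = 4
  a_7 = 0·4 + 1·-3 + 0·3 + -1·-4 = 1
  a_8 = 0·1 + 1·4 + 0·-3 + -1·3 = 1
  a_9 = 0·1 + 1·1 + 0·4 + -1·-3 = 4
  a_10 = 0·4 + 1·1 + 0·1 + -1·4 = -3
  a_11 = 0·-3 + 1·4 + 0·1 + -1·1 = 3

0,1,0,-1 ; 3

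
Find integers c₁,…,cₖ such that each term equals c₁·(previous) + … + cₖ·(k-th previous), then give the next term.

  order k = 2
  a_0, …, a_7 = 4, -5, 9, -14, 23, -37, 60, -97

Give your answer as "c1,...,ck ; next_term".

-1,1 ; 157

  a_2 = -1·-5 + 1·4 = 9
  a_3 = -1·9 + 1·-5 = -14
  a_4 = -1·-14 + 1·9 = 23
  a_5 = -1·23 + 1·-14 = -37
  a_6 = -1·-37 + 1·23 = 60
  a_7 = -1·60 + 1·-37 = -97
  a_8 = -1·-97 + 1·60 = 157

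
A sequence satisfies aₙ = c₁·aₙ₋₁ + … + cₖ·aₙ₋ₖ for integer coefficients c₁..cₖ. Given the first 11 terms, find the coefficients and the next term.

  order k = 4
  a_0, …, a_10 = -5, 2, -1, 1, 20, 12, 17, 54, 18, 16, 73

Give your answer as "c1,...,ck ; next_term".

  a_4 = 1·1 + 0·-1 + 2·2 + -3·-5 = 20
  a_5 = 1·20 + 0·1 + 2·-1 + -3·2 = 12
  a_6 = 1·12 + 0·20 + 2·1 + -3·-1 = 17
  a_7 = 1·17 + 0·12 + 2·20 + -3·1 = 54
  a_8 = 1·54 + 0·17 + 2·12 + -3·20 = 18
  a_9 = 1·18 + 0·54 + 2·17 + -3·12 = 16
  a_10 = 1·16 + 0·18 + 2·54 + -3·17 = 73
  a_11 = 1·73 + 0·16 + 2·18 + -3·54 = -53

1,0,2,-3 ; -53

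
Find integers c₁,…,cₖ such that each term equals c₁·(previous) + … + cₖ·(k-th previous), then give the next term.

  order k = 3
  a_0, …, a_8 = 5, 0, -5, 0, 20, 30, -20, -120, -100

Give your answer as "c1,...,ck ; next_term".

  a_3 = 2·-5 + -4·0 + 2·5 = 0
  a_4 = 2·0 + -4·-5 + 2·0 = 20
  a_5 = 2·20 + -4·0 + 2·-5 = 30
  a_6 = 2·30 + -4·20 + 2·0 = -20
  a_7 = 2·-20 + -4·30 + 2·20 = -120
  a_8 = 2·-120 + -4·-20 + 2·30 = -100
  a_9 = 2·-100 + -4·-120 + 2·-20 = 240

2,-4,2 ; 240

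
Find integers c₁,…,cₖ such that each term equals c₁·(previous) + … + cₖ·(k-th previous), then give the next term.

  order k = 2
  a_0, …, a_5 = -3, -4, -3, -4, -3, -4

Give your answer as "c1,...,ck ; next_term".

  a_2 = 0·-4 + 1·-3 = -3
  a_3 = 0·-3 + 1·-4 = -4
  a_4 = 0·-4 + 1·-3 = -3
  a_5 = 0·-3 + 1·-4 = -4
  a_6 = 0·-4 + 1·-3 = -3

0,1 ; -3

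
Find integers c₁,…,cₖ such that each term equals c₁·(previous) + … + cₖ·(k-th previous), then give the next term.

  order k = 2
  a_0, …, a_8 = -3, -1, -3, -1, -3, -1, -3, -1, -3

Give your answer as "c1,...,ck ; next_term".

  a_2 = 0·-1 + 1·-3 = -3
  a_3 = 0·-3 + 1·-1 = -1
  a_4 = 0·-1 + 1·-3 = -3
  a_5 = 0·-3 + 1·-1 = -1
  a_6 = 0·-1 + 1·-3 = -3
  a_7 = 0·-3 + 1·-1 = -1
  a_8 = 0·-1 + 1·-3 = -3
  a_9 = 0·-3 + 1·-1 = -1

0,1 ; -1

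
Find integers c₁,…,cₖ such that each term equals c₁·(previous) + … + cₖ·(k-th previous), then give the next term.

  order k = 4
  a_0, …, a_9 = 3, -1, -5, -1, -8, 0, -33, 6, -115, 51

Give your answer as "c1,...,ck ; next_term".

  a_4 = 0·-1 + 3·-5 + -1·-1 + 2·3 = -8
  a_5 = 0·-8 + 3·-1 + -1·-5 + 2·-1 = 0
  a_6 = 0·0 + 3·-8 + -1·-1 + 2·-5 = -33
  a_7 = 0·-33 + 3·0 + -1·-8 + 2·-1 = 6
  a_8 = 0·6 + 3·-33 + -1·0 + 2·-8 = -115
  a_9 = 0·-115 + 3·6 + -1·-33 + 2·0 = 51
  a_10 = 0·51 + 3·-115 + -1·6 + 2·-33 = -417

0,3,-1,2 ; -417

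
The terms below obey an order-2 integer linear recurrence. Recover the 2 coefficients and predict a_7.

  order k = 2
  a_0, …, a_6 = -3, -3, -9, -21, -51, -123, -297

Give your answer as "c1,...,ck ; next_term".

  a_2 = 2·-3 + 1·-3 = -9
  a_3 = 2·-9 + 1·-3 = -21
  a_4 = 2·-21 + 1·-9 = -51
  a_5 = 2·-51 + 1·-21 = -123
  a_6 = 2·-123 + 1·-51 = -297
  a_7 = 2·-297 + 1·-123 = -717

2,1 ; -717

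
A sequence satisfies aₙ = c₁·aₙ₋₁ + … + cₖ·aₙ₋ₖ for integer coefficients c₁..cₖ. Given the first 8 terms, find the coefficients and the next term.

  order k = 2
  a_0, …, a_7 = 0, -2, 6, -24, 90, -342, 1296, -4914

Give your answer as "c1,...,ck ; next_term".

-3,3 ; 18630

  a_2 = -3·-2 + 3·0 = 6
  a_3 = -3·6 + 3·-2 = -24
  a_4 = -3·-24 + 3·6 = 90
  a_5 = -3·90 + 3·-24 = -342
  a_6 = -3·-342 + 3·90 = 1296
  a_7 = -3·1296 + 3·-342 = -4914
  a_8 = -3·-4914 + 3·1296 = 18630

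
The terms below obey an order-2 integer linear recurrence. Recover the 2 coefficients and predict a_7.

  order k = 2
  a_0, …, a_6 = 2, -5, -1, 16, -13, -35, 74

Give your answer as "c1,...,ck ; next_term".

-1,-3 ; 31

  a_2 = -1·-5 + -3·2 = -1
  a_3 = -1·-1 + -3·-5 = 16
  a_4 = -1·16 + -3·-1 = -13
  a_5 = -1·-13 + -3·16 = -35
  a_6 = -1·-35 + -3·-13 = 74
  a_7 = -1·74 + -3·-35 = 31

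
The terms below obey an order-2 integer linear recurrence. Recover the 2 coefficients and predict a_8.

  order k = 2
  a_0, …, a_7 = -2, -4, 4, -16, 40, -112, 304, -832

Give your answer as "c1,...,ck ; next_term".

-2,2 ; 2272

  a_2 = -2·-4 + 2·-2 = 4
  a_3 = -2·4 + 2·-4 = -16
  a_4 = -2·-16 + 2·4 = 40
  a_5 = -2·40 + 2·-16 = -112
  a_6 = -2·-112 + 2·40 = 304
  a_7 = -2·304 + 2·-112 = -832
  a_8 = -2·-832 + 2·304 = 2272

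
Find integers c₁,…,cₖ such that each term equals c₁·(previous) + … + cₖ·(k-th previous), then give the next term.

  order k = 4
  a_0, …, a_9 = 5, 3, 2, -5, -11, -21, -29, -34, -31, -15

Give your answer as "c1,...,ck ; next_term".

1,1,-1,-1 ; 17

  a_4 = 1·-5 + 1·2 + -1·3 + -1·5 = -11
  a_5 = 1·-11 + 1·-5 + -1·2 + -1·3 = -21
  a_6 = 1·-21 + 1·-11 + -1·-5 + -1·2 = -29
  a_7 = 1·-29 + 1·-21 + -1·-11 + -1·-5 = -34
  a_8 = 1·-34 + 1·-29 + -1·-21 + -1·-11 = -31
  a_9 = 1·-31 + 1·-34 + -1·-29 + -1·-21 = -15
  a_10 = 1·-15 + 1·-31 + -1·-34 + -1·-29 = 17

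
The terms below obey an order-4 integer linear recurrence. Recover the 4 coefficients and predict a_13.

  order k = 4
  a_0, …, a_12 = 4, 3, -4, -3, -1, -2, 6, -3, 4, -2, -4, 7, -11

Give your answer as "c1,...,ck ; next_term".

  a_4 = -1·-3 + 0·-4 + 0·3 + -1·4 = -1
  a_5 = -1·-1 + 0·-3 + 0·-4 + -1·3 = -2
  a_6 = -1·-2 + 0·-1 + 0·-3 + -1·-4 = 6
  a_7 = -1·6 + 0·-2 + 0·-1 + -1·-3 = -3
  a_8 = -1·-3 + 0·6 + 0·-2 + -1·-1 = 4
  a_9 = -1·4 + 0·-3 + 0·6 + -1·-2 = -2
  a_10 = -1·-2 + 0·4 + 0·-3 + -1·6 = -4
  a_11 = -1·-4 + 0·-2 + 0·4 + -1·-3 = 7
  a_12 = -1·7 + 0·-4 + 0·-2 + -1·4 = -11
  a_13 = -1·-11 + 0·7 + 0·-4 + -1·-2 = 13

-1,0,0,-1 ; 13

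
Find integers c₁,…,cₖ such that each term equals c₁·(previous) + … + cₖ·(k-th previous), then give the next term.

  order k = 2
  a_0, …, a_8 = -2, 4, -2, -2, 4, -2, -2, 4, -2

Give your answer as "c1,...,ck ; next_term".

-1,-1 ; -2

  a_2 = -1·4 + -1·-2 = -2
  a_3 = -1·-2 + -1·4 = -2
  a_4 = -1·-2 + -1·-2 = 4
  a_5 = -1·4 + -1·-2 = -2
  a_6 = -1·-2 + -1·4 = -2
  a_7 = -1·-2 + -1·-2 = 4
  a_8 = -1·4 + -1·-2 = -2
  a_9 = -1·-2 + -1·4 = -2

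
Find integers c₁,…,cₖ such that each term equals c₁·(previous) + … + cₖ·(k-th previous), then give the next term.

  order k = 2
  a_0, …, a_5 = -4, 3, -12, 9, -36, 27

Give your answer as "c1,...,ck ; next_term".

0,3 ; -108

  a_2 = 0·3 + 3·-4 = -12
  a_3 = 0·-12 + 3·3 = 9
  a_4 = 0·9 + 3·-12 = -36
  a_5 = 0·-36 + 3·9 = 27
  a_6 = 0·27 + 3·-36 = -108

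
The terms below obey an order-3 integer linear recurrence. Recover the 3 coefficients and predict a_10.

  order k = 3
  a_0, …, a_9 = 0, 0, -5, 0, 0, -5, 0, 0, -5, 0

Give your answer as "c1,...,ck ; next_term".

0,0,1 ; 0

  a_3 = 0·-5 + 0·0 + 1·0 = 0
  a_4 = 0·0 + 0·-5 + 1·0 = 0
  a_5 = 0·0 + 0·0 + 1·-5 = -5
  a_6 = 0·-5 + 0·0 + 1·0 = 0
  a_7 = 0·0 + 0·-5 + 1·0 = 0
  a_8 = 0·0 + 0·0 + 1·-5 = -5
  a_9 = 0·-5 + 0·0 + 1·0 = 0
  a_10 = 0·0 + 0·-5 + 1·0 = 0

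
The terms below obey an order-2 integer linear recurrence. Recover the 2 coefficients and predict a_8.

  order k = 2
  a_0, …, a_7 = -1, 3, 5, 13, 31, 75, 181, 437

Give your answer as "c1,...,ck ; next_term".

  a_2 = 2·3 + 1·-1 = 5
  a_3 = 2·5 + 1·3 = 13
  a_4 = 2·13 + 1·5 = 31
  a_5 = 2·31 + 1·13 = 75
  a_6 = 2·75 + 1·31 = 181
  a_7 = 2·181 + 1·75 = 437
  a_8 = 2·437 + 1·181 = 1055

2,1 ; 1055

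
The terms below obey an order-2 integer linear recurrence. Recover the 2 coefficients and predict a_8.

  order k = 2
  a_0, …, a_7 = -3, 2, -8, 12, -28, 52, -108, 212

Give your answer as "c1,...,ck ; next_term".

  a_2 = -1·2 + 2·-3 = -8
  a_3 = -1·-8 + 2·2 = 12
  a_4 = -1·12 + 2·-8 = -28
  a_5 = -1·-28 + 2·12 = 52
  a_6 = -1·52 + 2·-28 = -108
  a_7 = -1·-108 + 2·52 = 212
  a_8 = -1·212 + 2·-108 = -428

-1,2 ; -428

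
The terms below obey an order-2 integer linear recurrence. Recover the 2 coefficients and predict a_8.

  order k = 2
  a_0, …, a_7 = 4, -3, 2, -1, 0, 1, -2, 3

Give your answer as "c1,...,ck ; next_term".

  a_2 = -2·-3 + -1·4 = 2
  a_3 = -2·2 + -1·-3 = -1
  a_4 = -2·-1 + -1·2 = 0
  a_5 = -2·0 + -1·-1 = 1
  a_6 = -2·1 + -1·0 = -2
  a_7 = -2·-2 + -1·1 = 3
  a_8 = -2·3 + -1·-2 = -4

-2,-1 ; -4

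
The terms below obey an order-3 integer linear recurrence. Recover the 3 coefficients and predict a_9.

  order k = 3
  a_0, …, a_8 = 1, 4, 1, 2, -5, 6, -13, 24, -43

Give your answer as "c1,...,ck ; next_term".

-1,1,-1 ; 80

  a_3 = -1·1 + 1·4 + -1·1 = 2
  a_4 = -1·2 + 1·1 + -1·4 = -5
  a_5 = -1·-5 + 1·2 + -1·1 = 6
  a_6 = -1·6 + 1·-5 + -1·2 = -13
  a_7 = -1·-13 + 1·6 + -1·-5 = 24
  a_8 = -1·24 + 1·-13 + -1·6 = -43
  a_9 = -1·-43 + 1·24 + -1·-13 = 80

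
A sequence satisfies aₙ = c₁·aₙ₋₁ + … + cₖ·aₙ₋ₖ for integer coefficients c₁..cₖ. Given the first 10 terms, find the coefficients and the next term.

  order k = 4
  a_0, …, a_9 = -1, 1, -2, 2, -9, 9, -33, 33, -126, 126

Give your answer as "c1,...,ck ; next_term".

  a_4 = 0·2 + 3·-2 + 0·1 + 3·-1 = -9
  a_5 = 0·-9 + 3·2 + 0·-2 + 3·1 = 9
  a_6 = 0·9 + 3·-9 + 0·2 + 3·-2 = -33
  a_7 = 0·-33 + 3·9 + 0·-9 + 3·2 = 33
  a_8 = 0·33 + 3·-33 + 0·9 + 3·-9 = -126
  a_9 = 0·-126 + 3·33 + 0·-33 + 3·9 = 126
  a_10 = 0·126 + 3·-126 + 0·33 + 3·-33 = -477

0,3,0,3 ; -477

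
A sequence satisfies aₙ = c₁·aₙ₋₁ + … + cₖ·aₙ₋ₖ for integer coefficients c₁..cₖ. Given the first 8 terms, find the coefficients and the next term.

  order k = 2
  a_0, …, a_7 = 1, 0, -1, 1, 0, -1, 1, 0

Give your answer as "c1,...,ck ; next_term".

-1,-1 ; -1

  a_2 = -1·0 + -1·1 = -1
  a_3 = -1·-1 + -1·0 = 1
  a_4 = -1·1 + -1·-1 = 0
  a_5 = -1·0 + -1·1 = -1
  a_6 = -1·-1 + -1·0 = 1
  a_7 = -1·1 + -1·-1 = 0
  a_8 = -1·0 + -1·1 = -1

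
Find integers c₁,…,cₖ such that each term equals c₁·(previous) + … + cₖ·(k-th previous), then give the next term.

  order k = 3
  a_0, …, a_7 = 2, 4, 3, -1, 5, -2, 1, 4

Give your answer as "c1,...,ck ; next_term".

-1,0,1 ; -6

  a_3 = -1·3 + 0·4 + 1·2 = -1
  a_4 = -1·-1 + 0·3 + 1·4 = 5
  a_5 = -1·5 + 0·-1 + 1·3 = -2
  a_6 = -1·-2 + 0·5 + 1·-1 = 1
  a_7 = -1·1 + 0·-2 + 1·5 = 4
  a_8 = -1·4 + 0·1 + 1·-2 = -6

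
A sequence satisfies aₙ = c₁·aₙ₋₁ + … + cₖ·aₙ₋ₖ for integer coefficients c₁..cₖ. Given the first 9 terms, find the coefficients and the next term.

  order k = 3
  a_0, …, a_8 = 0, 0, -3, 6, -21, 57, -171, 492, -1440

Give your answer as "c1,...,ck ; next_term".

  a_3 = -2·-3 + 3·0 + 1·0 = 6
  a_4 = -2·6 + 3·-3 + 1·0 = -21
  a_5 = -2·-21 + 3·6 + 1·-3 = 57
  a_6 = -2·57 + 3·-21 + 1·6 = -171
  a_7 = -2·-171 + 3·57 + 1·-21 = 492
  a_8 = -2·492 + 3·-171 + 1·57 = -1440
  a_9 = -2·-1440 + 3·492 + 1·-171 = 4185

-2,3,1 ; 4185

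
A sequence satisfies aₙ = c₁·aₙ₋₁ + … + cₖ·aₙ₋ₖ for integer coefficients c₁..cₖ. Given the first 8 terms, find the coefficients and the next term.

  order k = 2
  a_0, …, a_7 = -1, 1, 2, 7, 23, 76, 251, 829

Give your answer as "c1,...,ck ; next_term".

  a_2 = 3·1 + 1·-1 = 2
  a_3 = 3·2 + 1·1 = 7
  a_4 = 3·7 + 1·2 = 23
  a_5 = 3·23 + 1·7 = 76
  a_6 = 3·76 + 1·23 = 251
  a_7 = 3·251 + 1·76 = 829
  a_8 = 3·829 + 1·251 = 2738

3,1 ; 2738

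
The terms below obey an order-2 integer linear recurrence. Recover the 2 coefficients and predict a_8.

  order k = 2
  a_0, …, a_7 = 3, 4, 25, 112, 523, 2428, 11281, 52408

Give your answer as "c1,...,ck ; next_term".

4,3 ; 243475

  a_2 = 4·4 + 3·3 = 25
  a_3 = 4·25 + 3·4 = 112
  a_4 = 4·112 + 3·25 = 523
  a_5 = 4·523 + 3·112 = 2428
  a_6 = 4·2428 + 3·523 = 11281
  a_7 = 4·11281 + 3·2428 = 52408
  a_8 = 4·52408 + 3·11281 = 243475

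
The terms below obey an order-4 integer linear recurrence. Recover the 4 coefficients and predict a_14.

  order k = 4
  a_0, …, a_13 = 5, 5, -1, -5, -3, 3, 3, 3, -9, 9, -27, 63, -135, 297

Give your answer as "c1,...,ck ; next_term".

0,3,-3,3 ; -675

  a_4 = 0·-5 + 3·-1 + -3·5 + 3·5 = -3
  a_5 = 0·-3 + 3·-5 + -3·-1 + 3·5 = 3
  a_6 = 0·3 + 3·-3 + -3·-5 + 3·-1 = 3
  a_7 = 0·3 + 3·3 + -3·-3 + 3·-5 = 3
  a_8 = 0·3 + 3·3 + -3·3 + 3·-3 = -9
  a_9 = 0·-9 + 3·3 + -3·3 + 3·3 = 9
  a_10 = 0·9 + 3·-9 + -3·3 + 3·3 = -27
  a_11 = 0·-27 + 3·9 + -3·-9 + 3·3 = 63
  a_12 = 0·63 + 3·-27 + -3·9 + 3·-9 = -135
  a_13 = 0·-135 + 3·63 + -3·-27 + 3·9 = 297
  a_14 = 0·297 + 3·-135 + -3·63 + 3·-27 = -675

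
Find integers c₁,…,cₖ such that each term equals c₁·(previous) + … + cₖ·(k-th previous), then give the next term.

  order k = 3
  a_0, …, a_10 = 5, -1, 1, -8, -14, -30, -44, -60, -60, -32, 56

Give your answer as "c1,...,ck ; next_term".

  a_3 = 2·1 + 0·-1 + -2·5 = -8
  a_4 = 2·-8 + 0·1 + -2·-1 = -14
  a_5 = 2·-14 + 0·-8 + -2·1 = -30
  a_6 = 2·-30 + 0·-14 + -2·-8 = -44
  a_7 = 2·-44 + 0·-30 + -2·-14 = -60
  a_8 = 2·-60 + 0·-44 + -2·-30 = -60
  a_9 = 2·-60 + 0·-60 + -2·-44 = -32
  a_10 = 2·-32 + 0·-60 + -2·-60 = 56
  a_11 = 2·56 + 0·-32 + -2·-60 = 232

2,0,-2 ; 232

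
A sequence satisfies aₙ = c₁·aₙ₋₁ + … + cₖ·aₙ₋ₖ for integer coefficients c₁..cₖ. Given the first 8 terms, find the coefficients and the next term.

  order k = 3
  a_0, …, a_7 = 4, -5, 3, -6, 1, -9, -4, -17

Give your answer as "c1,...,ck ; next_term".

0,2,1 ; -17

  a_3 = 0·3 + 2·-5 + 1·4 = -6
  a_4 = 0·-6 + 2·3 + 1·-5 = 1
  a_5 = 0·1 + 2·-6 + 1·3 = -9
  a_6 = 0·-9 + 2·1 + 1·-6 = -4
  a_7 = 0·-4 + 2·-9 + 1·1 = -17
  a_8 = 0·-17 + 2·-4 + 1·-9 = -17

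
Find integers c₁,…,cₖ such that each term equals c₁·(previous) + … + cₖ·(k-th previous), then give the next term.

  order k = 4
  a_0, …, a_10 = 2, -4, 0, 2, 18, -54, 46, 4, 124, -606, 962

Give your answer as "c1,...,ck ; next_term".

  a_4 = -2·2 + -3·0 + -4·-4 + 3·2 = 18
  a_5 = -2·18 + -3·2 + -4·0 + 3·-4 = -54
  a_6 = -2·-54 + -3·18 + -4·2 + 3·0 = 46
  a_7 = -2·46 + -3·-54 + -4·18 + 3·2 = 4
  a_8 = -2·4 + -3·46 + -4·-54 + 3·18 = 124
  a_9 = -2·124 + -3·4 + -4·46 + 3·-54 = -606
  a_10 = -2·-606 + -3·124 + -4·4 + 3·46 = 962
  a_11 = -2·962 + -3·-606 + -4·124 + 3·4 = -590

-2,-3,-4,3 ; -590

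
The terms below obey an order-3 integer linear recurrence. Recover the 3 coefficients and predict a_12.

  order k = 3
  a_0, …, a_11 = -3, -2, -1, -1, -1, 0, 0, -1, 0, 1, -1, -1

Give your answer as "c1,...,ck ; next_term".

  a_3 = 0·-1 + -1·-2 + 1·-3 = -1
  a_4 = 0·-1 + -1·-1 + 1·-2 = -1
  a_5 = 0·-1 + -1·-1 + 1·-1 = 0
  a_6 = 0·0 + -1·-1 + 1·-1 = 0
  a_7 = 0·0 + -1·0 + 1·-1 = -1
  a_8 = 0·-1 + -1·0 + 1·0 = 0
  a_9 = 0·0 + -1·-1 + 1·0 = 1
  a_10 = 0·1 + -1·0 + 1·-1 = -1
  a_11 = 0·-1 + -1·1 + 1·0 = -1
  a_12 = 0·-1 + -1·-1 + 1·1 = 2

0,-1,1 ; 2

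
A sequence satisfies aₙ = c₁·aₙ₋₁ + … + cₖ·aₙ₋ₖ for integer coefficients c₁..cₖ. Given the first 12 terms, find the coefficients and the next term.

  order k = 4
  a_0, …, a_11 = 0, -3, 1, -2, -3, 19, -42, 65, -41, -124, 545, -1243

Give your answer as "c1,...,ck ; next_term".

  a_4 = -2·-2 + -1·1 + 2·-3 + -3·0 = -3
  a_5 = -2·-3 + -1·-2 + 2·1 + -3·-3 = 19
  a_6 = -2·19 + -1·-3 + 2·-2 + -3·1 = -42
  a_7 = -2·-42 + -1·19 + 2·-3 + -3·-2 = 65
  a_8 = -2·65 + -1·-42 + 2·19 + -3·-3 = -41
  a_9 = -2·-41 + -1·65 + 2·-42 + -3·19 = -124
  a_10 = -2·-124 + -1·-41 + 2·65 + -3·-42 = 545
  a_11 = -2·545 + -1·-124 + 2·-41 + -3·65 = -1243
  a_12 = -2·-1243 + -1·545 + 2·-124 + -3·-41 = 1816

-2,-1,2,-3 ; 1816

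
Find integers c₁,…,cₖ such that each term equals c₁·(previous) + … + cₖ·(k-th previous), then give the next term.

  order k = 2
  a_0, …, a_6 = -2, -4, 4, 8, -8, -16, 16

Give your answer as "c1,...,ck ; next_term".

  a_2 = 0·-4 + -2·-2 = 4
  a_3 = 0·4 + -2·-4 = 8
  a_4 = 0·8 + -2·4 = -8
  a_5 = 0·-8 + -2·8 = -16
  a_6 = 0·-16 + -2·-8 = 16
  a_7 = 0·16 + -2·-16 = 32

0,-2 ; 32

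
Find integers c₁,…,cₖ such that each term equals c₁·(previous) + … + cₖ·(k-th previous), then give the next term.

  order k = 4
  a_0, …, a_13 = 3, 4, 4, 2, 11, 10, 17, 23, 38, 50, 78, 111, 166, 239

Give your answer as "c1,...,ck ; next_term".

  a_4 = 0·2 + 1·4 + 1·4 + 1·3 = 11
  a_5 = 0·11 + 1·2 + 1·4 + 1·4 = 10
  a_6 = 0·10 + 1·11 + 1·2 + 1·4 = 17
  a_7 = 0·17 + 1·10 + 1·11 + 1·2 = 23
  a_8 = 0·23 + 1·17 + 1·10 + 1·11 = 38
  a_9 = 0·38 + 1·23 + 1·17 + 1·10 = 50
  a_10 = 0·50 + 1·38 + 1·23 + 1·17 = 78
  a_11 = 0·78 + 1·50 + 1·38 + 1·23 = 111
  a_12 = 0·111 + 1·78 + 1·50 + 1·38 = 166
  a_13 = 0·166 + 1·111 + 1·78 + 1·50 = 239
  a_14 = 0·239 + 1·166 + 1·111 + 1·78 = 355

0,1,1,1 ; 355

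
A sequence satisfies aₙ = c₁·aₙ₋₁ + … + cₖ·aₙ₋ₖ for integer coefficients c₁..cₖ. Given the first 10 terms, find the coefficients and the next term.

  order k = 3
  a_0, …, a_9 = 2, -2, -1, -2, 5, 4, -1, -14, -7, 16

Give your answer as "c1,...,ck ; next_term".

  a_3 = 0·-1 + -1·-2 + -2·2 = -2
  a_4 = 0·-2 + -1·-1 + -2·-2 = 5
  a_5 = 0·5 + -1·-2 + -2·-1 = 4
  a_6 = 0·4 + -1·5 + -2·-2 = -1
  a_7 = 0·-1 + -1·4 + -2·5 = -14
  a_8 = 0·-14 + -1·-1 + -2·4 = -7
  a_9 = 0·-7 + -1·-14 + -2·-1 = 16
  a_10 = 0·16 + -1·-7 + -2·-14 = 35

0,-1,-2 ; 35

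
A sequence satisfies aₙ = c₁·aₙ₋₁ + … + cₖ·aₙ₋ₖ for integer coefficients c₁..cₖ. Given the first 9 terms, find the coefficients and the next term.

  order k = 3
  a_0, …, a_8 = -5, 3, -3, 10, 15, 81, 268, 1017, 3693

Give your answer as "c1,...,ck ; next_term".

  a_3 = 3·-3 + 3·3 + -2·-5 = 10
  a_4 = 3·10 + 3·-3 + -2·3 = 15
  a_5 = 3·15 + 3·10 + -2·-3 = 81
  a_6 = 3·81 + 3·15 + -2·10 = 268
  a_7 = 3·268 + 3·81 + -2·15 = 1017
  a_8 = 3·1017 + 3·268 + -2·81 = 3693
  a_9 = 3·3693 + 3·1017 + -2·268 = 13594

3,3,-2 ; 13594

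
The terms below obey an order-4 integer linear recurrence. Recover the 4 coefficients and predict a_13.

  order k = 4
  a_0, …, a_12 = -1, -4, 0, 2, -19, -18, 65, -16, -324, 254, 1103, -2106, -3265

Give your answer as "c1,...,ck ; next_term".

0,-3,4,3 ; 11492

  a_4 = 0·2 + -3·0 + 4·-4 + 3·-1 = -19
  a_5 = 0·-19 + -3·2 + 4·0 + 3·-4 = -18
  a_6 = 0·-18 + -3·-19 + 4·2 + 3·0 = 65
  a_7 = 0·65 + -3·-18 + 4·-19 + 3·2 = -16
  a_8 = 0·-16 + -3·65 + 4·-18 + 3·-19 = -324
  a_9 = 0·-324 + -3·-16 + 4·65 + 3·-18 = 254
  a_10 = 0·254 + -3·-324 + 4·-16 + 3·65 = 1103
  a_11 = 0·1103 + -3·254 + 4·-324 + 3·-16 = -2106
  a_12 = 0·-2106 + -3·1103 + 4·254 + 3·-324 = -3265
  a_13 = 0·-3265 + -3·-2106 + 4·1103 + 3·254 = 11492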